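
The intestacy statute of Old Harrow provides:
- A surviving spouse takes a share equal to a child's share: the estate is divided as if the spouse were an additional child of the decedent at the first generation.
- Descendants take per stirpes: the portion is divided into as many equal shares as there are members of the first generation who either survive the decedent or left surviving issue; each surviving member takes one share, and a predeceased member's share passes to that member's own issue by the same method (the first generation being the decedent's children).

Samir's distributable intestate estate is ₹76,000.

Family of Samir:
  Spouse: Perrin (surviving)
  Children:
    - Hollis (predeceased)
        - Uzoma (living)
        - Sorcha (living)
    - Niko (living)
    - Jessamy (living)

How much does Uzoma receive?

The spouse counts as an additional share at the children's level, so there are 4 primary shares of ₹19,000. Perrin takes one such share (₹19,000).
The children's combined portion (₹57,000) is divided into 3 shares of ₹19,000: Niko and Jessamy each take ₹19,000; Hollis's ₹19,000 share passes to Hollis's issue.
Hollis's share (₹19,000) is divided into 2 shares of ₹9,500: Uzoma and Sorcha each take ₹9,500.

Uzoma receives ₹9,500.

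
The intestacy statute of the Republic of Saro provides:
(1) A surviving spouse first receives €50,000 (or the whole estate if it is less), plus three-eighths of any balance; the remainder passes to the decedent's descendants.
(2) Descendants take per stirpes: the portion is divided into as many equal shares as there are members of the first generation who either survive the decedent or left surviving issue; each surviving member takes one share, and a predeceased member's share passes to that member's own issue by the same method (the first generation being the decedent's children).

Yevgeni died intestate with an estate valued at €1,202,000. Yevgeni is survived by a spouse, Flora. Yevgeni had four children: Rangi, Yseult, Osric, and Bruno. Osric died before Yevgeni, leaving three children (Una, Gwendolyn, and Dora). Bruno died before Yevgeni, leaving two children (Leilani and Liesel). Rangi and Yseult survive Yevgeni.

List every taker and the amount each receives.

Flora first takes €50,000, leaving a balance of €1,152,000. Flora then takes three-eighths of the balance (€432,000), for a total of €482,000. The remaining €720,000 passes to the descendants.
The descendants' portion (€720,000) is divided into 4 shares of €180,000: Rangi and Yseult each take €180,000; Osric's €180,000 share passes to Osric's issue; Bruno's €180,000 share passes to Bruno's issue.
Osric's share (€180,000) is divided into 3 shares of €60,000: Una, Gwendolyn, and Dora each take €60,000.
Bruno's share (€180,000) is divided into 2 shares of €90,000: Leilani and Liesel each take €90,000.

Flora: €482,000; Rangi: €180,000; Yseult: €180,000; Una: €60,000; Gwendolyn: €60,000; Dora: €60,000; Leilani: €90,000; Liesel: €90,000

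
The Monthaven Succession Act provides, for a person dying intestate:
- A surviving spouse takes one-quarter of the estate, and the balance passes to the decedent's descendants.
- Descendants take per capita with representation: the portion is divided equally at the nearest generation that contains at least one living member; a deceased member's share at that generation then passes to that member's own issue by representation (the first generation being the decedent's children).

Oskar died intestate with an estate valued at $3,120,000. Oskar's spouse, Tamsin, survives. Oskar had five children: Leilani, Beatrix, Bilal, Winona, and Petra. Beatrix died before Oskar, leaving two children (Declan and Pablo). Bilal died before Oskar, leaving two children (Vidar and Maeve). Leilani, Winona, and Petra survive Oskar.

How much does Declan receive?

Declan receives $234,000.

Tamsin takes one-quarter of $3,120,000 = $780,000. The remaining $2,340,000 passes to the descendants.
The descendants' portion ($2,340,000) is divided into 5 shares of $468,000: Leilani, Winona, and Petra each take $468,000; Beatrix's $468,000 share passes to Beatrix's issue; Bilal's $468,000 share passes to Bilal's issue.
Beatrix's share ($468,000) is divided into 2 shares of $234,000: Declan and Pablo each take $234,000.
Bilal's share ($468,000) is divided into 2 shares of $234,000: Vidar and Maeve each take $234,000.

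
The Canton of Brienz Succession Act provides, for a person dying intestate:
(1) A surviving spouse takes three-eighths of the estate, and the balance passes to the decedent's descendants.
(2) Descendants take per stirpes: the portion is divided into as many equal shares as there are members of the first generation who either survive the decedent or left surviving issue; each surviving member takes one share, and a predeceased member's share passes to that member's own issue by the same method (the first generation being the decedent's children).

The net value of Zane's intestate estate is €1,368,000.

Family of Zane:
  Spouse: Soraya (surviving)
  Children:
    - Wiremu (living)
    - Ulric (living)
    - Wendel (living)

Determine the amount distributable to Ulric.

Ulric receives €285,000.

Soraya takes three-eighths of €1,368,000 = €513,000. The remaining €855,000 passes to the descendants.
The descendants' portion (€855,000) is divided into 3 shares of €285,000: Wiremu, Ulric, and Wendel each take €285,000.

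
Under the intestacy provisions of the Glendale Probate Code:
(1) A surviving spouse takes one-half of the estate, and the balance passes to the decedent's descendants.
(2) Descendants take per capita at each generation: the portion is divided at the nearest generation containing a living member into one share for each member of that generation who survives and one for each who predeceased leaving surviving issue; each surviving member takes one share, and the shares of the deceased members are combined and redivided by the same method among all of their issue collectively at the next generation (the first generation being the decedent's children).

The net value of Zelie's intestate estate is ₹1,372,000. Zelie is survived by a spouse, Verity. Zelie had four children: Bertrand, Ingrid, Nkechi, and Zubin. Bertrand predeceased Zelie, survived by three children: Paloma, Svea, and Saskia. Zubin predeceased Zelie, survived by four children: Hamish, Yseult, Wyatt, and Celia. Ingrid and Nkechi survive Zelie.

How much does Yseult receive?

Yseult receives ₹49,000.

Verity takes one-half of ₹1,372,000 = ₹686,000. The remaining ₹686,000 passes to the descendants.
The descendants' portion (₹686,000) is divided at the children's generation into 4 shares of ₹171,500. Ingrid and Nkechi each take ₹171,500. The 2 shares of the deceased (Bertrand and Zubin) are combined into a pool of ₹343,000.
That pool (₹343,000) is divided at the grandchildren's generation equally among Paloma, Svea, Saskia, Hamish, Yseult, Wyatt, and Celia: ₹49,000 each.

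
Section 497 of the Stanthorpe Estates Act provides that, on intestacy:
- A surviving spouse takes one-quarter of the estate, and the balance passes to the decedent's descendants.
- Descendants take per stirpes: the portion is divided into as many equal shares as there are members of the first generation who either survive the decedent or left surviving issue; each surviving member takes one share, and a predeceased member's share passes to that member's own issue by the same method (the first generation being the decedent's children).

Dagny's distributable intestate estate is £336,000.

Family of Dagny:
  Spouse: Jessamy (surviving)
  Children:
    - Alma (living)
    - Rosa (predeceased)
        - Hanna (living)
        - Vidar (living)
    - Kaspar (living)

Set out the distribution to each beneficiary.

Jessamy: £84,000; Alma: £84,000; Hanna: £42,000; Vidar: £42,000; Kaspar: £84,000

Jessamy takes one-quarter of £336,000 = £84,000. The remaining £252,000 passes to the descendants.
The descendants' portion (£252,000) is divided into 3 shares of £84,000: Alma and Kaspar each take £84,000; Rosa's £84,000 share passes to Rosa's issue.
Rosa's share (£84,000) is divided into 2 shares of £42,000: Hanna and Vidar each take £42,000.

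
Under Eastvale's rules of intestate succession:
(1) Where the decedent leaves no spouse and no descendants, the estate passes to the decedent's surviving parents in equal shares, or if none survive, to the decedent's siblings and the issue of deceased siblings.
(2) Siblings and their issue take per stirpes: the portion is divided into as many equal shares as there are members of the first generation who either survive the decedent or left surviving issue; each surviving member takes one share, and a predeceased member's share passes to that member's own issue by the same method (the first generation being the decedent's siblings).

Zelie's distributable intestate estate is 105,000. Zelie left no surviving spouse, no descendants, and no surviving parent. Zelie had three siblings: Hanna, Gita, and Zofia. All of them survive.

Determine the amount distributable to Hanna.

The entire 105,000 passes to the siblings and their issue.
That amount (105,000) is divided into 3 shares of 35,000: Hanna, Gita, and Zofia each take 35,000.

Hanna receives 35,000.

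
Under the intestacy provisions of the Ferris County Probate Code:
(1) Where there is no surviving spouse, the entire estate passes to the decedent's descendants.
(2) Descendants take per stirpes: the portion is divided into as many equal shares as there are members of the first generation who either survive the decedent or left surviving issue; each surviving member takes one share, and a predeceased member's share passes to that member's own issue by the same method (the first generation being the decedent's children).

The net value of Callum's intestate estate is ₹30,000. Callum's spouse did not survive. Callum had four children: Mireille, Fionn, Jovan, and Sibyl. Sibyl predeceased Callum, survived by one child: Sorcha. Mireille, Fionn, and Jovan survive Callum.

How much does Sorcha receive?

Sorcha receives ₹7,500.

The entire ₹30,000 passes to the descendants.
That amount (₹30,000) is divided into 4 shares of ₹7,500: Mireille, Fionn, and Jovan each take ₹7,500; Sibyl's ₹7,500 share passes to Sibyl's issue.
Sibyl's share (₹7,500) passes entirely to Sorcha.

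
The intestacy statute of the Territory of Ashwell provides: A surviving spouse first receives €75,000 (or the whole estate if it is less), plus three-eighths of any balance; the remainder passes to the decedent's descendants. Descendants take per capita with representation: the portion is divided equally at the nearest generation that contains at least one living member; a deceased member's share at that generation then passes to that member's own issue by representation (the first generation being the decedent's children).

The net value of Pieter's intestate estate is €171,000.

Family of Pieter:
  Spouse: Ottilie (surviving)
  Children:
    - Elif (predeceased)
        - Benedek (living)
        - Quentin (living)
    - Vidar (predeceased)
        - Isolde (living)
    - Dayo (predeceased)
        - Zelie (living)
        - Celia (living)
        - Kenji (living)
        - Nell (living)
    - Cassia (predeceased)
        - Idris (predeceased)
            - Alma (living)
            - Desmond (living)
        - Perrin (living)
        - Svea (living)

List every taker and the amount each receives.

Ottilie first takes €75,000, leaving a balance of €96,000. Ottilie then takes three-eighths of the balance (€36,000), for a total of €111,000. The remaining €60,000 passes to the descendants.
No child survives, so the initial division is made at the grandchildren's generation.
The descendants' portion (€60,000) is divided into 10 shares of €6,000: Benedek, Quentin, Isolde, Zelie, Celia, Kenji, Nell, Perrin, and Svea each take €6,000; Idris's €6,000 share passes to Idris's issue.
Idris's share (€6,000) is divided into 2 shares of €3,000: Alma and Desmond each take €3,000.

Ottilie: €111,000; Benedek: €6,000; Quentin: €6,000; Isolde: €6,000; Zelie: €6,000; Celia: €6,000; Kenji: €6,000; Nell: €6,000; Alma: €3,000; Desmond: €3,000; Perrin: €6,000; Svea: €6,000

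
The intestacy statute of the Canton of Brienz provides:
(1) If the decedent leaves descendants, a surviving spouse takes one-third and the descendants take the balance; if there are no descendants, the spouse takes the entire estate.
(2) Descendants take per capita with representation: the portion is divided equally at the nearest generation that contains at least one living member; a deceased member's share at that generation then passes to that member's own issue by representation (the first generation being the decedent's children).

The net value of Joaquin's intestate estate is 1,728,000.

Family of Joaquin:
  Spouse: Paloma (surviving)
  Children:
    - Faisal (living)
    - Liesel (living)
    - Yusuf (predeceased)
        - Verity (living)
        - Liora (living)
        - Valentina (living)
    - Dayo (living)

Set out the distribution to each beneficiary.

Paloma takes one-third of 1,728,000 = 576,000. The remaining 1,152,000 passes to the descendants.
The descendants' portion (1,152,000) is divided into 4 shares of 288,000: Faisal, Liesel, and Dayo each take 288,000; Yusuf's 288,000 share passes to Yusuf's issue.
Yusuf's share (288,000) is divided into 3 shares of 96,000: Verity, Liora, and Valentina each take 96,000.

Paloma: 576,000; Faisal: 288,000; Liesel: 288,000; Verity: 96,000; Liora: 96,000; Valentina: 96,000; Dayo: 288,000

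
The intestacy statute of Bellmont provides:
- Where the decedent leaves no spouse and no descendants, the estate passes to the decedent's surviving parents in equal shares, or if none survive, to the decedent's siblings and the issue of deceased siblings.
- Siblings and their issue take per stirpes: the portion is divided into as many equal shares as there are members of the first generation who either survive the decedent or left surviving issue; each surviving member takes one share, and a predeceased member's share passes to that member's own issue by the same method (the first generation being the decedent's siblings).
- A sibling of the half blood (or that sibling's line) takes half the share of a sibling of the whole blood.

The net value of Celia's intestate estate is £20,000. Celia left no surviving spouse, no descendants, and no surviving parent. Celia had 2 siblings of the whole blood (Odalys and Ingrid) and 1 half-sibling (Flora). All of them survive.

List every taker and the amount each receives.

Odalys: £8,000; Ingrid: £8,000; Flora: £4,000

The entire £20,000 passes to the siblings and their issue.
Counting each half-blood sibling's line as half a unit, there are 5/2 units in £20,000, so one unit is £8,000. Whole-blood lines (Odalys and Ingrid) take £8,000 each; half-blood lines (Flora) take £4,000 each.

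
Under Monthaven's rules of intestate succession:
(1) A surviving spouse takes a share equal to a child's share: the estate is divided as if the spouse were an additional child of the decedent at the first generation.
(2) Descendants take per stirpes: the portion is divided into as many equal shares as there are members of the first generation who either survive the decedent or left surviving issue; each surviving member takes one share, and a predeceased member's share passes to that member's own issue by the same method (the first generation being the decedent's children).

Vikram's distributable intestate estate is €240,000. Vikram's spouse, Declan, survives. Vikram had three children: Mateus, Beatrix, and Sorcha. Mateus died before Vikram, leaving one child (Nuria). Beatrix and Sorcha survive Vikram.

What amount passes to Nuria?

Nuria receives €60,000.

The spouse counts as an additional share at the children's level, so there are 4 primary shares of €60,000. Declan takes one such share (€60,000).
The children's combined portion (€180,000) is divided into 3 shares of €60,000: Beatrix and Sorcha each take €60,000; Mateus's €60,000 share passes to Mateus's issue.
Mateus's share (€60,000) passes entirely to Nuria.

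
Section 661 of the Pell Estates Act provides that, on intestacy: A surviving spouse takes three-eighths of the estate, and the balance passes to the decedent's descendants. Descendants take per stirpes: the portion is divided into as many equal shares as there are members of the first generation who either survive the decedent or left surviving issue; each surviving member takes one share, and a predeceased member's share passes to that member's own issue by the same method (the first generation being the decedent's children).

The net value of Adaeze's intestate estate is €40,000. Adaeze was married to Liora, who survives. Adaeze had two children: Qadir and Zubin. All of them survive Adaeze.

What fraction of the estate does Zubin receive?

Zubin receives 5/16 of the estate.

Liora takes three-eighths of €40,000 = €15,000. The remaining €25,000 passes to the descendants.
The descendants' portion (€25,000) is divided into 2 shares of €12,500: Qadir and Zubin each take €12,500.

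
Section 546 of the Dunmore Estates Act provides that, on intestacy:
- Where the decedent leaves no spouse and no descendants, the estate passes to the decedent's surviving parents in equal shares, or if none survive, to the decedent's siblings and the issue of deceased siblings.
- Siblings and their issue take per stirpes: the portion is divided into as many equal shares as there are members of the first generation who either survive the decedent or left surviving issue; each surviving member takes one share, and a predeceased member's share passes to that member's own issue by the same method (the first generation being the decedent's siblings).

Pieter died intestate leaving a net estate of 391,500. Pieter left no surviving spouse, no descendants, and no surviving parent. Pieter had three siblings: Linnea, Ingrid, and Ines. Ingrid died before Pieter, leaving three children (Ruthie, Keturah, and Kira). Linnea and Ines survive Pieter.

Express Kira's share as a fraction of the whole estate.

The entire 391,500 passes to the siblings and their issue.
That amount (391,500) is divided into 3 shares of 130,500: Linnea and Ines each take 130,500; Ingrid's 130,500 share passes to Ingrid's issue.
Ingrid's share (130,500) is divided into 3 shares of 43,500: Ruthie, Keturah, and Kira each take 43,500.

Kira receives 1/9 of the estate.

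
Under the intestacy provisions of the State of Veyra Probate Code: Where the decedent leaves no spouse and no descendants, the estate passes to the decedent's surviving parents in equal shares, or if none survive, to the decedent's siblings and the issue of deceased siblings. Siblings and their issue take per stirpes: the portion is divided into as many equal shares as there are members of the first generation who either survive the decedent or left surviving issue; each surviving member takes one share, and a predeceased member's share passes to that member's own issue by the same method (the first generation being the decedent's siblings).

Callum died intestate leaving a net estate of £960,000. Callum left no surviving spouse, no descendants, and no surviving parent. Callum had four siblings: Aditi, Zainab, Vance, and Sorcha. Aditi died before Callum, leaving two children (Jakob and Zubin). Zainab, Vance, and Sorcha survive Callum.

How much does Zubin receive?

Zubin receives £120,000.

The entire £960,000 passes to the siblings and their issue.
That amount (£960,000) is divided into 4 shares of £240,000: Zainab, Vance, and Sorcha each take £240,000; Aditi's £240,000 share passes to Aditi's issue.
Aditi's share (£240,000) is divided into 2 shares of £120,000: Jakob and Zubin each take £120,000.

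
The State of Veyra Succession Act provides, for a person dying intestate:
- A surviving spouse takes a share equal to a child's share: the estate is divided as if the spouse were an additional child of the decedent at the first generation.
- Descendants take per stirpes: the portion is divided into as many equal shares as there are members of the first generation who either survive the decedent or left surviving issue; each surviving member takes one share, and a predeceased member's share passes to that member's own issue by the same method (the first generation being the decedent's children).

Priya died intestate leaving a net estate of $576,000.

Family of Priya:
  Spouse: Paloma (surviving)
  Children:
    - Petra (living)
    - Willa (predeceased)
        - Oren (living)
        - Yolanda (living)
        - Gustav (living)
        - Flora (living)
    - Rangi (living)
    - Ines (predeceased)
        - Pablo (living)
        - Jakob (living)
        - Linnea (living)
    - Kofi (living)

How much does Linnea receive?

The spouse counts as an additional share at the children's level, so there are 6 primary shares of $96,000. Paloma takes one such share ($96,000).
The children's combined portion ($480,000) is divided into 5 shares of $96,000: Petra, Rangi, and Kofi each take $96,000; Willa's $96,000 share passes to Willa's issue; Ines's $96,000 share passes to Ines's issue.
Willa's share ($96,000) is divided into 4 shares of $24,000: Oren, Yolanda, Gustav, and Flora each take $24,000.
Ines's share ($96,000) is divided into 3 shares of $32,000: Pablo, Jakob, and Linnea each take $32,000.

Linnea receives $32,000.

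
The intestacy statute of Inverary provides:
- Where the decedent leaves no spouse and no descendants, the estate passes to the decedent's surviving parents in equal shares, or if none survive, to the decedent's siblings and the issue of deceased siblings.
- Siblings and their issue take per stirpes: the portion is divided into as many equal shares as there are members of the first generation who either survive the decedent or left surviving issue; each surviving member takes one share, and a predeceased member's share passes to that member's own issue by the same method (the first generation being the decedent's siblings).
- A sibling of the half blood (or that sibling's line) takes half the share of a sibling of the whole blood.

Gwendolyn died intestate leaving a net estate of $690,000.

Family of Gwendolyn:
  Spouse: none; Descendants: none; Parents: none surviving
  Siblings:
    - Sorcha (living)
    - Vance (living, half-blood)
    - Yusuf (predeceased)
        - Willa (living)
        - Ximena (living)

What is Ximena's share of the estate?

Ximena receives $138,000.

The entire $690,000 passes to the siblings and their issue.
Counting each half-blood sibling's line as half a unit, there are 5/2 units in $690,000, so one unit is $276,000. Whole-blood lines (Sorcha and Yusuf) take $276,000 each; half-blood lines (Vance) take $138,000 each.
Yusuf's share ($276,000) is divided into 2 shares of $138,000: Willa and Ximena each take $138,000.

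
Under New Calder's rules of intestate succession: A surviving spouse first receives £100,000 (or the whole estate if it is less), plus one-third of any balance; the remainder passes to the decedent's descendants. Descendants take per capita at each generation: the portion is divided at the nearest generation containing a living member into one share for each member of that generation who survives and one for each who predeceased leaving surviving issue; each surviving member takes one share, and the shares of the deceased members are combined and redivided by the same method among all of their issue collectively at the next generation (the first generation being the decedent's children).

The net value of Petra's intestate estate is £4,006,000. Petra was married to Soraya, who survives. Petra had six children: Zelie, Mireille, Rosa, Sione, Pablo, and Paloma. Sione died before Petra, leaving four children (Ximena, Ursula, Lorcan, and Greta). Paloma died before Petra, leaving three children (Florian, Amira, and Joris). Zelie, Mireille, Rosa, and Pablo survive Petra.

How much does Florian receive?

Florian receives £124,000.

Soraya first takes £100,000, leaving a balance of £3,906,000. Soraya then takes one-third of the balance (£1,302,000), for a total of £1,402,000. The remaining £2,604,000 passes to the descendants.
The descendants' portion (£2,604,000) is divided at the children's generation into 6 shares of £434,000. Zelie, Mireille, Rosa, and Pablo each take £434,000. The 2 shares of the deceased (Sione and Paloma) are combined into a pool of £868,000.
That pool (£868,000) is divided at the grandchildren's generation equally among Ximena, Ursula, Lorcan, Greta, Florian, Amira, and Joris: £124,000 each.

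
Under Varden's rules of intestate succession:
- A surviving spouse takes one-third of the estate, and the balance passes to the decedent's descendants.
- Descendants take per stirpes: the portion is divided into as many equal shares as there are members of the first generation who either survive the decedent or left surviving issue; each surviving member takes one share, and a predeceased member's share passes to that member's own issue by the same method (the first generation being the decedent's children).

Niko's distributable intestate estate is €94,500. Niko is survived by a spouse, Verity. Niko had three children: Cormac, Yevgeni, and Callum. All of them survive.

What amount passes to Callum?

Verity takes one-third of €94,500 = €31,500. The remaining €63,000 passes to the descendants.
The descendants' portion (€63,000) is divided into 3 shares of €21,000: Cormac, Yevgeni, and Callum each take €21,000.

Callum receives €21,000.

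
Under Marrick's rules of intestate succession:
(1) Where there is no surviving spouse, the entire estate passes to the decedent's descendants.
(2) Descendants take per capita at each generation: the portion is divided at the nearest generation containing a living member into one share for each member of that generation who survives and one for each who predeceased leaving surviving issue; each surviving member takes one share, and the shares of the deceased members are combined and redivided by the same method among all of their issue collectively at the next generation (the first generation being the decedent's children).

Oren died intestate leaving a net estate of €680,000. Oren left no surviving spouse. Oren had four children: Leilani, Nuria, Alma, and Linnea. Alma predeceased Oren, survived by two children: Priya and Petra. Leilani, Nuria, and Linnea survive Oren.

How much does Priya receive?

Priya receives €85,000.

The entire €680,000 passes to the descendants.
That amount (€680,000) is divided at the children's generation into 4 shares of €170,000. Leilani, Nuria, and Linnea each take €170,000. The remaining share for the deceased Alma (€170,000) is carried to the next generation.
That pool (€170,000) is divided at the grandchildren's generation equally among Priya and Petra: €85,000 each.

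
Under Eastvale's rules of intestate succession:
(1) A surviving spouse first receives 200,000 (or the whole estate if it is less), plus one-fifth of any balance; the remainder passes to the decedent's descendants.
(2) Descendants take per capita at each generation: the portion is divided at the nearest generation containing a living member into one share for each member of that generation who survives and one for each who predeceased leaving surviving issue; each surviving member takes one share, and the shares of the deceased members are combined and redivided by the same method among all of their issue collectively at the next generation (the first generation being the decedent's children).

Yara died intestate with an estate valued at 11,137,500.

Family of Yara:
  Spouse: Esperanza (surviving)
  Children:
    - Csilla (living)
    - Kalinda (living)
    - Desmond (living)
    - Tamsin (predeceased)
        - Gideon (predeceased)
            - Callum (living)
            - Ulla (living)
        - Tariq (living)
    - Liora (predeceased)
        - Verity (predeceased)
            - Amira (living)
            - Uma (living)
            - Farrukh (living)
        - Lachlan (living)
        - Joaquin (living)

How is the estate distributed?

Esperanza: 2,387,500; Csilla: 1,750,000; Kalinda: 1,750,000; Desmond: 1,750,000; Callum: 280,000; Ulla: 280,000; Tariq: 700,000; Amira: 280,000; Uma: 280,000; Farrukh: 280,000; Lachlan: 700,000; Joaquin: 700,000

Esperanza first takes 200,000, leaving a balance of 10,937,500. Esperanza then takes one-fifth of the balance (2,187,500), for a total of 2,387,500. The remaining 8,750,000 passes to the descendants.
The descendants' portion (8,750,000) is divided at the children's generation into 5 shares of 1,750,000. Csilla, Kalinda, and Desmond each take 1,750,000. The 2 shares of the deceased (Tamsin and Liora) are combined into a pool of 3,500,000.
That pool (3,500,000) is divided at the grandchildren's generation into 5 shares of 700,000. Tariq, Lachlan, and Joaquin each take 700,000. The 2 shares of the deceased (Gideon and Verity) are combined into a pool of 1,400,000.
That pool (1,400,000) is divided at the great-grandchildren's generation equally among Callum, Ulla, Amira, Uma, and Farrukh: 280,000 each.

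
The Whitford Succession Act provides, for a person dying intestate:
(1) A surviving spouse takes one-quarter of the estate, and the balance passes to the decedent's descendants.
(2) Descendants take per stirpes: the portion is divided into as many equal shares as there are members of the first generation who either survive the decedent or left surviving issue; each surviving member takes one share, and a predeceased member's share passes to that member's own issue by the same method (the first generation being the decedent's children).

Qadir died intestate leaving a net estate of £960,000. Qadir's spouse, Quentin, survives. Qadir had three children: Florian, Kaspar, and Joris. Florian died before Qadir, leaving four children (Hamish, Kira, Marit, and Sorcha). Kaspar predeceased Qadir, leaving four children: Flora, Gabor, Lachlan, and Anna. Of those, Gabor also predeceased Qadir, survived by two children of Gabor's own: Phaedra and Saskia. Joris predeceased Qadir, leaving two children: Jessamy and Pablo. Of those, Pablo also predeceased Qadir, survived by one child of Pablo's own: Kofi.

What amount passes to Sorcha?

Quentin takes one-quarter of £960,000 = £240,000. The remaining £720,000 passes to the descendants.
The descendants' portion (£720,000) is divided into 3 shares of £240,000: Florian's £240,000 share passes to Florian's issue; Kaspar's £240,000 share passes to Kaspar's issue; Joris's £240,000 share passes to Joris's issue.
Florian's share (£240,000) is divided into 4 shares of £60,000: Hamish, Kira, Marit, and Sorcha each take £60,000.
Kaspar's share (£240,000) is divided into 4 shares of £60,000: Flora, Lachlan, and Anna each take £60,000; Gabor's £60,000 share passes to Gabor's issue.
Gabor's share (£60,000) is divided into 2 shares of £30,000: Phaedra and Saskia each take £30,000.
Joris's share (£240,000) is divided into 2 shares of £120,000: Jessamy takes £120,000; Pablo's £120,000 share passes to Pablo's issue.
Pablo's share (£120,000) passes entirely to Kofi.

Sorcha receives £60,000.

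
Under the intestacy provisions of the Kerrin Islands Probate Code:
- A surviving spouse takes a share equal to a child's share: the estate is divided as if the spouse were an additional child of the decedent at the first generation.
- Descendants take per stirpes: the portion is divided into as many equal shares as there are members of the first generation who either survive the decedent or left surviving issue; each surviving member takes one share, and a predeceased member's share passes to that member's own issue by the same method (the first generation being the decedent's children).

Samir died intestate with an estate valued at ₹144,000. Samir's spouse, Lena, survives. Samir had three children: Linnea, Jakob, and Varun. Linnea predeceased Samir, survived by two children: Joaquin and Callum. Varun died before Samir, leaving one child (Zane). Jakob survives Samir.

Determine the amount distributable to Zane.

Zane receives ₹36,000.

The spouse counts as an additional share at the children's level, so there are 4 primary shares of ₹36,000. Lena takes one such share (₹36,000).
The children's combined portion (₹108,000) is divided into 3 shares of ₹36,000: Jakob takes ₹36,000; Linnea's ₹36,000 share passes to Linnea's issue; Varun's ₹36,000 share passes to Varun's issue.
Linnea's share (₹36,000) is divided into 2 shares of ₹18,000: Joaquin and Callum each take ₹18,000.
Varun's share (₹36,000) passes entirely to Zane.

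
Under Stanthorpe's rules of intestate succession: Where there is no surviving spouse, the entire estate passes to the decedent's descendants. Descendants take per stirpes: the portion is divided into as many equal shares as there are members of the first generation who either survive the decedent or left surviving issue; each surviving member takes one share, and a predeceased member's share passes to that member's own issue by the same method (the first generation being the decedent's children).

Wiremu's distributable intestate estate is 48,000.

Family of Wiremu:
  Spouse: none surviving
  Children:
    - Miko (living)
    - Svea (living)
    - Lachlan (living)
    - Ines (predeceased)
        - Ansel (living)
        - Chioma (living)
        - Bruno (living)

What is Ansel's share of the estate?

The entire 48,000 passes to the descendants.
That amount (48,000) is divided into 4 shares of 12,000: Miko, Svea, and Lachlan each take 12,000; Ines's 12,000 share passes to Ines's issue.
Ines's share (12,000) is divided into 3 shares of 4,000: Ansel, Chioma, and Bruno each take 4,000.

Ansel receives 4,000.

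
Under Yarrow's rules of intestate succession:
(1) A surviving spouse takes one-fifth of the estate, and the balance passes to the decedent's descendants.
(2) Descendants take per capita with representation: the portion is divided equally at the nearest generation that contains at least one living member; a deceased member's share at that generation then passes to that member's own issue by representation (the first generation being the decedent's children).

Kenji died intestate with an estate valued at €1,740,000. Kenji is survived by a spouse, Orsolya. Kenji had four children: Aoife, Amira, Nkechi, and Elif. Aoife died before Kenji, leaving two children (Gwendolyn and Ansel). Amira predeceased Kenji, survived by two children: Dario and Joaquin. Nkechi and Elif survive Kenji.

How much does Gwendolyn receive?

Gwendolyn receives €174,000.

Orsolya takes one-fifth of €1,740,000 = €348,000. The remaining €1,392,000 passes to the descendants.
The descendants' portion (€1,392,000) is divided into 4 shares of €348,000: Nkechi and Elif each take €348,000; Aoife's €348,000 share passes to Aoife's issue; Amira's €348,000 share passes to Amira's issue.
Aoife's share (€348,000) is divided into 2 shares of €174,000: Gwendolyn and Ansel each take €174,000.
Amira's share (€348,000) is divided into 2 shares of €174,000: Dario and Joaquin each take €174,000.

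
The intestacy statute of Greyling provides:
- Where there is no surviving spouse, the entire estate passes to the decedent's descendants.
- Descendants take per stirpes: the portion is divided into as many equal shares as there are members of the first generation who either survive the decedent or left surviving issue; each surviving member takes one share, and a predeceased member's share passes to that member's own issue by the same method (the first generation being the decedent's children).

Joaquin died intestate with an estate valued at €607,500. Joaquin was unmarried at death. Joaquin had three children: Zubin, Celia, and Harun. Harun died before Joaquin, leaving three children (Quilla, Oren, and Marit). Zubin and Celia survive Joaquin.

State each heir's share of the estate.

The entire €607,500 passes to the descendants.
That amount (€607,500) is divided into 3 shares of €202,500: Zubin and Celia each take €202,500; Harun's €202,500 share passes to Harun's issue.
Harun's share (€202,500) is divided into 3 shares of €67,500: Quilla, Oren, and Marit each take €67,500.

Zubin: €202,500; Celia: €202,500; Quilla: €67,500; Oren: €67,500; Marit: €67,500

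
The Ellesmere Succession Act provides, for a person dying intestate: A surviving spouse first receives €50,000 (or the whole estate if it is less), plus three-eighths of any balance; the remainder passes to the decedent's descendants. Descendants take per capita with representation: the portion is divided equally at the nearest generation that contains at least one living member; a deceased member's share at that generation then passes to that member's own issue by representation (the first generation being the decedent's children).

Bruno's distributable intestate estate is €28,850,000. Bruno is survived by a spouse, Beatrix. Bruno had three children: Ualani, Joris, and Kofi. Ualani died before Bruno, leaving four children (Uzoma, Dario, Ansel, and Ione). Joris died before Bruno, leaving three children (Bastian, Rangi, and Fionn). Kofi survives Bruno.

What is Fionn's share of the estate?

Fionn receives €2,000,000.

Beatrix first takes €50,000, leaving a balance of €28,800,000. Beatrix then takes three-eighths of the balance (€10,800,000), for a total of €10,850,000. The remaining €18,000,000 passes to the descendants.
The descendants' portion (€18,000,000) is divided into 3 shares of €6,000,000: Kofi takes €6,000,000; Ualani's €6,000,000 share passes to Ualani's issue; Joris's €6,000,000 share passes to Joris's issue.
Ualani's share (€6,000,000) is divided into 4 shares of €1,500,000: Uzoma, Dario, Ansel, and Ione each take €1,500,000.
Joris's share (€6,000,000) is divided into 3 shares of €2,000,000: Bastian, Rangi, and Fionn each take €2,000,000.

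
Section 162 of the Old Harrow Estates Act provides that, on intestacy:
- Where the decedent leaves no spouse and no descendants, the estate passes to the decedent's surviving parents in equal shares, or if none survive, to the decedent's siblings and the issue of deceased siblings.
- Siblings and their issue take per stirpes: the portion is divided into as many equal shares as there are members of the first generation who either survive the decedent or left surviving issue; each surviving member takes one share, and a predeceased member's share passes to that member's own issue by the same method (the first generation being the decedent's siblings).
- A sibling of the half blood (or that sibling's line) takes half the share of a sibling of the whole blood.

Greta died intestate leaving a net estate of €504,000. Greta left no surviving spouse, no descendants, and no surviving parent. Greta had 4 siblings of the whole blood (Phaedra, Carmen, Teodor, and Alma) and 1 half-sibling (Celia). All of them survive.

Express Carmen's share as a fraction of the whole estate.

The entire €504,000 passes to the siblings and their issue.
Counting each half-blood sibling's line as half a unit, there are 9/2 units in €504,000, so one unit is €112,000. Whole-blood lines (Phaedra, Carmen, Teodor, and Alma) take €112,000 each; half-blood lines (Celia) take €56,000 each.

Carmen receives 2/9 of the estate.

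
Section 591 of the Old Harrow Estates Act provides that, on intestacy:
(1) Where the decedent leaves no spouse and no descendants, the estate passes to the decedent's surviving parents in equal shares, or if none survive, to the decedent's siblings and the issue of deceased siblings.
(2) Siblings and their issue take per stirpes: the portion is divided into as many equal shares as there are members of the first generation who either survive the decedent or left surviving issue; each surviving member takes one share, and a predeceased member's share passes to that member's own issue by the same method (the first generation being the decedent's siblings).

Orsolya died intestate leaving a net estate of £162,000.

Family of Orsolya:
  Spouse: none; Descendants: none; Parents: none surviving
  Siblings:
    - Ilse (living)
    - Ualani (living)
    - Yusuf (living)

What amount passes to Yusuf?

Yusuf receives £54,000.

The entire £162,000 passes to the siblings and their issue.
That amount (£162,000) is divided into 3 shares of £54,000: Ilse, Ualani, and Yusuf each take £54,000.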